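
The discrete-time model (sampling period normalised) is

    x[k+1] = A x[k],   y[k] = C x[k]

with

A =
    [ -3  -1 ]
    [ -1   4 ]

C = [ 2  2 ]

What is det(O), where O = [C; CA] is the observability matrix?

28

CA = [[-8, 6]]
Observability matrix O = [C; CA] = [[2, 2], [-8, 6]]
det(O) = 2·6 - 2·(-8) = 12 - (-16) = 28
Since det(O) ≠ 0, rank(O) = 2 and the system is completely observable.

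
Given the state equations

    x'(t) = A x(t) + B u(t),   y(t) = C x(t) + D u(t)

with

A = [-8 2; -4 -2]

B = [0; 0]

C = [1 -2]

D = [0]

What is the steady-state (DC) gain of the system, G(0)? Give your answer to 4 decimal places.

0.0000

G(0) = C(-A)^{-1}B + D = -C A^{-1} B + D.
det A = 24, so A^{-1} = (1/24)·adj(A) = [[-1/12, -1/12], [1/6, -1/3]]
A^{-1} B = [0, 0]^T
C A^{-1} B = 0
G(0) = D - C A^{-1} B = 0 - (0) = 0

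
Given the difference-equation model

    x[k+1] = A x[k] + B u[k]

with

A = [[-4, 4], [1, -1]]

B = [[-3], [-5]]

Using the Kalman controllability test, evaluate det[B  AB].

AB = [[-8], [2]]
Controllability matrix C = [B  AB] = [[-3, -8], [-5, 2]]
det(C) = (-3)·2 - (-8)·(-5) = -6 - 40 = -46
Since det(C) ≠ 0, rank(C) = 2 and the system is completely controllable.

-46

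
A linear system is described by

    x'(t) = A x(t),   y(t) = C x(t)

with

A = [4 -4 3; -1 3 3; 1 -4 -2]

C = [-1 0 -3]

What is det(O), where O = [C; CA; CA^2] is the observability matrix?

-768

CA = [[-7, 16, 3]]
CA^2 = [[-41, 64, 21]]
Observability matrix O = [C; CA; CA^2] = [[-1, 0, -3], [-7, 16, 3], [-41, 64, 21]]
Expanding along the first row, det(O) = (-1)·(16·21 - 3·64) - 0·((-7)·21 - 3·(-41)) + (-3)·((-7)·64 - 16·(-41)) = (-1)·144 - 0·(-24) + (-3)·208 = -768
Since det(O) ≠ 0, rank(O) = 3 and the system is completely observable.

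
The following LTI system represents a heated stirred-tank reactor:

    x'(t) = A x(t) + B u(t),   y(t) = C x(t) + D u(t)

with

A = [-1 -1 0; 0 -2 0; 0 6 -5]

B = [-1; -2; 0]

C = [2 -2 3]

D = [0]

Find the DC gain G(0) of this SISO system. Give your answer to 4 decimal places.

G(0) = C(-A)^{-1}B + D = -C A^{-1} B + D.
det A = -10, so A^{-1} = (1/-10)·adj(A) = [[-1, 1/2, 0], [0, -1/2, 0], [0, -3/5, -1/5]]
A^{-1} B = [0, 1, 6/5]^T
C A^{-1} B = 8/5
G(0) = D - C A^{-1} B = 0 - (8/5) = -8/5 ≈ -1.6000

-1.6000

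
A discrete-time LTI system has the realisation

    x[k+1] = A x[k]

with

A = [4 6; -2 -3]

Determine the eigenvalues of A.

det(zI - A) = z^2 - (tr A)z + det A, with tr A = 4 + (-3) = 1 and det A = 4·(-3) - 6·(-2) = -12 - (-12) = 0.
So p(z) = det(zI - A) = z^2 - z.
Factor z^2 - z: two numbers with sum 1 and product 0 are 1 and 0, so z^2 - z = z(z - 1).
Hence p(z) = z (z - 1), with roots 0, 1.

0, 1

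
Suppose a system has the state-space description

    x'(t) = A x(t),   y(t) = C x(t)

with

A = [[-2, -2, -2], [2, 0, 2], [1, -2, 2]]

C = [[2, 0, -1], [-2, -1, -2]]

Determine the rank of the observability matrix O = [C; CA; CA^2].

3

CA = [[-5, -2, -6], [0, 8, -2]]
CA^2 = [[0, 22, -6], [14, 4, 12]]
Observability matrix O = [C; CA; CA^2] = [[2, 0, -1], [-2, -1, -2], [-5, -2, -6], [0, 8, -2], [0, 22, -6], [14, 4, 12]]
Take the 3×3 submatrix of O formed by rows 1, 2, 3: [[2, 0, -1], [-2, -1, -2], [-5, -2, -6]]. Its determinant is 2·((-1)·(-6) - (-2)·(-2)) - 0·((-2)·(-6) - (-2)·(-5)) + (-1)·((-2)·(-2) - (-1)·(-5)) = 2·2 - 0·2 + (-1)·(-1) = 5 ≠ 0.
So rank(O) ≥ 3; since O has 3 columns, rank(O) = 3.
rank(O) = 3 = n, so the pair (A, C) is completely observable.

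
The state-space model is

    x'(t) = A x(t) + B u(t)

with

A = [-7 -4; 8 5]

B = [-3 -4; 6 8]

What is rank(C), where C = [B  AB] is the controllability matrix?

AB = [[-3, -4], [6, 8]]
Controllability matrix C = [B  AB] = [[-3, -4, -3, -4], [6, 8, 6, 8]]
Every column of C is a scalar multiple of column 1 = [-3, 6] (multipliers 1, 4/3, 1, 4/3), so the columns span a one-dimensional space.
C ≠ 0, hence rank(C) = 1.
rank(C) = 1 < n = 2, so the pair (A, B) is not completely controllable.

1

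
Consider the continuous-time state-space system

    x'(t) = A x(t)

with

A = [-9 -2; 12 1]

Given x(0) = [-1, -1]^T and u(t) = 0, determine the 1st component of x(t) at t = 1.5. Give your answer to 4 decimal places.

det(sI - A) = s^2 - (tr A)s + det A, with tr A = (-9) + 1 = -8 and det A = (-9)·1 - (-2)·12 = -9 - (-24) = 15.
So p(s) = det(sI - A) = s^2 + 8s + 15.
Factor s^2 + 8s + 15: two numbers with sum -8 and product 15 are -3 and -5, so s^2 + 8s + 15 = (s + 3)(s + 5).
Hence p(s) = (s + 3) (s + 5), with roots -5, -3.
The eigenvalues -5, -3 are distinct and real, so A is diagonalisable and x(t) = e^{At} x(0) = V diag(e^{λ_i t}) V^{-1} x(0), where the columns of V are the eigenvectors.
λ = -5: A - (-5)I = [[-4, -2], [12, 6]]. Row 1 gives (-4)·v1 + (-2)·v2 = 0, so take v_1 = [1, -2]^T.
λ = -3: A - (-3)I = [[-6, -2], [12, 4]]. Row 1 gives (-6)·v1 + (-2)·v2 = 0, so take v_2 = [-1, 3]^T.
V = [v_1 v_2] = [[1, -1], [-2, 3]] has det V = 1, so V^{-1} = adj(V)/det V = [[3, 1], [2, 1]].
Modal coordinates z(0) = V^{-1} x(0): 3·(-1) + 1·(-1) = -4; 2·(-1) + 1·(-1) = -3; so z(0) = [-4, -3]^T.
x_1(t) = Σ_i (v_i)_1 · z_i(0) · e^{λ_i t} (row 1 of V times the modal terms).
x_1(1.5) = 1·(-4)·e^{-5·1.5} + (-1)·(-3)·e^{-3·1.5} = (-4)·0.000553 + 3·0.011109 = 0.0311.

0.0311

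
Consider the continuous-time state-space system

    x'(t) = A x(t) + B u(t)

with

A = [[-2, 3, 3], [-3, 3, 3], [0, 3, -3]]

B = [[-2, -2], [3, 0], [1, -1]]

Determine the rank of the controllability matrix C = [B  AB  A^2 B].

3

AB = [[16, 1], [18, 3], [6, 3]]
A^2B = [[40, 16], [24, 15], [36, 0]]
Controllability matrix C = [B  AB  A^2B] = [[-2, -2, 16, 1, 40, 16], [3, 0, 18, 3, 24, 15], [1, -1, 6, 3, 36, 0]]
Take the 3×3 submatrix of C formed by columns 1, 2, 3: [[-2, -2, 16], [3, 0, 18], [1, -1, 6]]. Its determinant is (-2)·(0·6 - 18·(-1)) - (-2)·(3·6 - 18·1) + 16·(3·(-1) - 0·1) = (-2)·18 - (-2)·0 + 16·(-3) = -84 ≠ 0.
So rank(C) ≥ 3; since C has 3 rows, rank(C) = 3.
rank(C) = 3 = n, so the pair (A, B) is completely controllable.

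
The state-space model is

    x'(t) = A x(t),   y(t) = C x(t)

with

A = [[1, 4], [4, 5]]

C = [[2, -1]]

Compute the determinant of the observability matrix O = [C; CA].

CA = [[-2, 3]]
Observability matrix O = [C; CA] = [[2, -1], [-2, 3]]
det(O) = 2·3 - (-1)·(-2) = 6 - 2 = 4
Since det(O) ≠ 0, rank(O) = 2 and the system is completely observable.

4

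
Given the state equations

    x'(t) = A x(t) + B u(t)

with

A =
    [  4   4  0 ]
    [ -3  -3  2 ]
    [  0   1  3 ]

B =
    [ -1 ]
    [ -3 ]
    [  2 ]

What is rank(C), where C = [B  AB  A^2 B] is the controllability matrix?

3

AB = [[-16], [16], [3]]
A^2B = [[0], [6], [25]]
Controllability matrix C = [B  AB  A^2B] = [[-1, -16, 0], [-3, 16, 6], [2, 3, 25]]
det(C) = (-1)·(16·25 - 6·3) - (-16)·((-3)·25 - 6·2) + 0·((-3)·3 - 16·2) = (-1)·382 - (-16)·(-87) + 0·(-41) = -1774 ≠ 0, so rank(C) = 3.
rank(C) = 3 = n, so the pair (A, B) is completely controllable.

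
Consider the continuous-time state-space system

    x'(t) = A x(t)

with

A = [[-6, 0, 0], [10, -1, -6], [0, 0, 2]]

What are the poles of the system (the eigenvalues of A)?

det(sI - A) = s^3 - (tr A)s^2 + (M11 + M22 + M33)s - det A, where Mii is the 2×2 principal minor of A obtained by deleting row i and column i.
tr A = (-6) + (-1) + 2 = -5; M11 = (-1)·2 - (-6)·0 = -2 - 0 = -2; M22 = (-6)·2 - 0·0 = -12 - 0 = -12; M33 = (-6)·(-1) - 0·10 = 6 - 0 = 6; sum of minors = -8.
det A = (-6)·((-1)·2 - (-6)·0) - 0·(10·2 - (-6)·0) + 0·(10·0 - (-1)·0) = (-6)·(-2) - 0·20 + 0·0 = 12.
So p(s) = det(sI - A) = s^3 + 5s^2 - 8s - 12.
Rational-root test: any integer root divides -12. Testing small divisors, s = -1 works: p(-1) = -1 + 5 + 8 + (-12) = 0, so (s + 1) is a factor.
Dividing, p(s) = (s + 1)(s^2 + 4s - 12).
Factor s^2 + 4s - 12: two numbers with sum -4 and product -12 are 2 and -6, so s^2 + 4s - 12 = (s - 2)(s + 6).
Hence p(s) = (s - 2) (s + 1) (s + 6), with roots -6, -1, 2.
At least one eigenvalue has non-negative real part, so the system is not asymptotically stable.

-6, -1, 2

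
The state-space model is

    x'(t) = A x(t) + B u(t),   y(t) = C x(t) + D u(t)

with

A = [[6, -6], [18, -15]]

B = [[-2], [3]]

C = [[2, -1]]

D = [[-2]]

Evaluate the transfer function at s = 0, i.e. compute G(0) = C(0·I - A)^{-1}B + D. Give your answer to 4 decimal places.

G(0) = C(-A)^{-1}B + D = -C A^{-1} B + D.
det A = 18, so A^{-1} = (1/18)·adj(A) = [[-5/6, 1/3], [-1, 1/3]]
A^{-1} B = [8/3, 3]^T
C A^{-1} B = 7/3
G(0) = D - C A^{-1} B = -2 - (7/3) = -13/3 ≈ -4.3333

-4.3333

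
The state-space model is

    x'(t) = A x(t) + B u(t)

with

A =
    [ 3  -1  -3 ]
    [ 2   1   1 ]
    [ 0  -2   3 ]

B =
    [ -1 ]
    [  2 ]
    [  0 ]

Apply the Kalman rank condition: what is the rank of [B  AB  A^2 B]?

AB = [[-5], [0], [-4]]
A^2B = [[-3], [-14], [-12]]
Controllability matrix C = [B  AB  A^2B] = [[-1, -5, -3], [2, 0, -14], [0, -4, -12]]
det(C) = (-1)·(0·(-12) - (-14)·(-4)) - (-5)·(2·(-12) - (-14)·0) + (-3)·(2·(-4) - 0·0) = (-1)·(-56) - (-5)·(-24) + (-3)·(-8) = -40 ≠ 0, so rank(C) = 3.
rank(C) = 3 = n, so the pair (A, B) is completely controllable.

3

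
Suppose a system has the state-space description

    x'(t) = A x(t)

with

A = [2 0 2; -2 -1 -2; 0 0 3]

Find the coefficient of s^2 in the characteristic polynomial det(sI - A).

Expand det(sI - A) for the 3×3 matrix.
p(s) = s^3 - 4s^2 + s + 6.
(Check: constant term = det(-A) = (-1)^3 det A = 6; coefficient of s^2 = -tr A = -4.)
The coefficient of s^2 is -4.

-4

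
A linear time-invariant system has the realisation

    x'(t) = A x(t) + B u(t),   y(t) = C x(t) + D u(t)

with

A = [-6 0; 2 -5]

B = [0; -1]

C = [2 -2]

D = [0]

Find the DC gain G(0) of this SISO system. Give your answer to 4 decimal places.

G(0) = C(-A)^{-1}B + D = -C A^{-1} B + D.
det A = 30, so A^{-1} = (1/30)·adj(A) = [[-1/6, 0], [-1/15, -1/5]]
A^{-1} B = [0, 1/5]^T
C A^{-1} B = -2/5
G(0) = D - C A^{-1} B = 0 - (-2/5) = 2/5 ≈ 0.4000

0.4000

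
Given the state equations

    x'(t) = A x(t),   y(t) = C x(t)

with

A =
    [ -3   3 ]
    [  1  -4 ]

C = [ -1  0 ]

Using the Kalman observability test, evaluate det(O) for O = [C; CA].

3

CA = [[3, -3]]
Observability matrix O = [C; CA] = [[-1, 0], [3, -3]]
det(O) = (-1)·(-3) - 0·3 = 3 - 0 = 3
Since det(O) ≠ 0, rank(O) = 2 and the system is completely observable.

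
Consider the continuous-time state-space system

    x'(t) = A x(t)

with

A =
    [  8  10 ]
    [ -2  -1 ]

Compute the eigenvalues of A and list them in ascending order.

3, 4

det(sI - A) = s^2 - (tr A)s + det A, with tr A = 8 + (-1) = 7 and det A = 8·(-1) - 10·(-2) = -8 - (-20) = 12.
So p(s) = det(sI - A) = s^2 - 7s + 12.
Factor s^2 - 7s + 12: two numbers with sum 7 and product 12 are 4 and 3, so s^2 - 7s + 12 = (s - 4)(s - 3).
Hence p(s) = (s - 4) (s - 3), with roots 3, 4.
At least one eigenvalue has non-negative real part, so the system is not asymptotically stable.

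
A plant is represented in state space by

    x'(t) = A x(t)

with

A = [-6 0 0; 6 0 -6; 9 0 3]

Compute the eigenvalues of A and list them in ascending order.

det(sI - A) = s^3 - (tr A)s^2 + (M11 + M22 + M33)s - det A, where Mii is the 2×2 principal minor of A obtained by deleting row i and column i.
tr A = (-6) + 0 + 3 = -3; M11 = 0·3 - (-6)·0 = 0 - 0 = 0; M22 = (-6)·3 - 0·9 = -18 - 0 = -18; M33 = (-6)·0 - 0·6 = 0 - 0 = 0; sum of minors = -18.
det A = (-6)·(0·3 - (-6)·0) - 0·(6·3 - (-6)·9) + 0·(6·0 - 0·9) = (-6)·0 - 0·72 + 0·0 = 0.
So p(s) = det(sI - A) = s^3 + 3s^2 - 18s.
The constant term is 0, so p(s) = s(s^2 + 3s - 18).
Factor s^2 + 3s - 18: two numbers with sum -3 and product -18 are 3 and -6, so s^2 + 3s - 18 = (s - 3)(s + 6).
Hence p(s) = s (s - 3) (s + 6), with roots -6, 0, 3.
At least one eigenvalue has non-negative real part, so the system is not asymptotically stable.

-6, 0, 3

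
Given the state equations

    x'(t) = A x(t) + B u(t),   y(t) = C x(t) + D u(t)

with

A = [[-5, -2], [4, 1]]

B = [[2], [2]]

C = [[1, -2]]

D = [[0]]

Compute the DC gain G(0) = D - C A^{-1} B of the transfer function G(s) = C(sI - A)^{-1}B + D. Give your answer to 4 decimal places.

-14.0000

G(0) = C(-A)^{-1}B + D = -C A^{-1} B + D.
det A = 3, so A^{-1} = (1/3)·adj(A) = [[1/3, 2/3], [-4/3, -5/3]]
A^{-1} B = [2, -6]^T
C A^{-1} B = 14
G(0) = D - C A^{-1} B = 0 - (14) = -14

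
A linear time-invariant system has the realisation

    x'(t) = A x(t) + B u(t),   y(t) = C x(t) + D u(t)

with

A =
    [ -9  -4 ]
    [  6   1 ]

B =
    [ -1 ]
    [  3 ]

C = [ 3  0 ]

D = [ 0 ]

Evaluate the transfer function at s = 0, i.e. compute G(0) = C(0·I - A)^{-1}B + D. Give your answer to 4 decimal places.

G(0) = C(-A)^{-1}B + D = -C A^{-1} B + D.
det A = 15, so A^{-1} = (1/15)·adj(A) = [[1/15, 4/15], [-2/5, -3/5]]
A^{-1} B = [11/15, -7/5]^T
C A^{-1} B = 11/5
G(0) = D - C A^{-1} B = 0 - (11/5) = -11/5 ≈ -2.2000

-2.2000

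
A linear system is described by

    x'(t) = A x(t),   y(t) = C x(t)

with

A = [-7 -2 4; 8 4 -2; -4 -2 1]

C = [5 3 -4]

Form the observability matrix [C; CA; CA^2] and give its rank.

CA = [[5, 10, 10]]
CA^2 = [[5, 10, 10]]
Observability matrix O = [C; CA; CA^2] = [[5, 3, -4], [5, 10, 10], [5, 10, 10]]
The columns c1, c2, c3 of O are linearly dependent: 2·c1 - 2·c2 + c3 = 0 (check each entry), so rank(O) ≤ 2.
The 2×2 minor from rows 1, 2, columns 1, 2 is 5·10 - 3·5 = 50 - 15 = 35 ≠ 0, so rank(O) = 2.
rank(O) = 2 < n = 3, so the pair (A, C) is not completely observable.

2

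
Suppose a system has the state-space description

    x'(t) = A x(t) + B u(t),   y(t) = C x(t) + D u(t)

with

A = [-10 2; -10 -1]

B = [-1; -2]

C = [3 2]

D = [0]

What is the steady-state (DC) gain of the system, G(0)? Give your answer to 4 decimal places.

-1.1667

G(0) = C(-A)^{-1}B + D = -C A^{-1} B + D.
det A = 30, so A^{-1} = (1/30)·adj(A) = [[-1/30, -1/15], [1/3, -1/3]]
A^{-1} B = [1/6, 1/3]^T
C A^{-1} B = 7/6
G(0) = D - C A^{-1} B = 0 - (7/6) = -7/6 ≈ -1.1667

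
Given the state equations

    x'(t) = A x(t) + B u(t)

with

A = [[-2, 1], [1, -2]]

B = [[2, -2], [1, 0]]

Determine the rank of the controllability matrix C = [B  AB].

AB = [[-3, 4], [0, -2]]
Controllability matrix C = [B  AB] = [[2, -2, -3, 4], [1, 0, 0, -2]]
Take the 2×2 submatrix of C formed by columns 1, 2: [[2, -2], [1, 0]]. Its determinant is 2·0 - (-2)·1 = 0 - (-2) = 2 ≠ 0.
So rank(C) ≥ 2; since C has 2 rows, rank(C) = 2.
rank(C) = 2 = n, so the pair (A, B) is completely controllable.

2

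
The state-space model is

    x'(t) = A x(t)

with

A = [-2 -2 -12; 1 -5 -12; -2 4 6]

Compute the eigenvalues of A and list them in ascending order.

-3, 0, 2

det(sI - A) = s^3 - (tr A)s^2 + (M11 + M22 + M33)s - det A, where Mii is the 2×2 principal minor of A obtained by deleting row i and column i.
tr A = (-2) + (-5) + 6 = -1; M11 = (-5)·6 - (-12)·4 = -30 - (-48) = 18; M22 = (-2)·6 - (-12)·(-2) = -12 - 24 = -36; M33 = (-2)·(-5) - (-2)·1 = 10 - (-2) = 12; sum of minors = -6.
det A = (-2)·((-5)·6 - (-12)·4) - (-2)·(1·6 - (-12)·(-2)) + (-12)·(1·4 - (-5)·(-2)) = (-2)·18 - (-2)·(-18) + (-12)·(-6) = 0.
So p(s) = det(sI - A) = s^3 + s^2 - 6s.
The constant term is 0, so p(s) = s(s^2 + s - 6).
Factor s^2 + s - 6: two numbers with sum -1 and product -6 are 2 and -3, so s^2 + s - 6 = (s - 2)(s + 3).
Hence p(s) = s (s - 2) (s + 3), with roots -3, 0, 2.
At least one eigenvalue has non-negative real part, so the system is not asymptotically stable.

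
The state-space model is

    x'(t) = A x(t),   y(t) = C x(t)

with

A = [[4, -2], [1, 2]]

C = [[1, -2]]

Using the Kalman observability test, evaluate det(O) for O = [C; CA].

-2

CA = [[2, -6]]
Observability matrix O = [C; CA] = [[1, -2], [2, -6]]
det(O) = 1·(-6) - (-2)·2 = -6 - (-4) = -2
Since det(O) ≠ 0, rank(O) = 2 and the system is completely observable.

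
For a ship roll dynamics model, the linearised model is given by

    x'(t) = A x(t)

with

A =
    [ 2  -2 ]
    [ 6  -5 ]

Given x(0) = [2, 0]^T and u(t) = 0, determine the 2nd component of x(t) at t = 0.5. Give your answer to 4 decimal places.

det(sI - A) = s^2 - (tr A)s + det A, with tr A = 2 + (-5) = -3 and det A = 2·(-5) - (-2)·6 = -10 - (-12) = 2.
So p(s) = det(sI - A) = s^2 + 3s + 2.
Factor s^2 + 3s + 2: two numbers with sum -3 and product 2 are -1 and -2, so s^2 + 3s + 2 = (s + 1)(s + 2).
Hence p(s) = (s + 1) (s + 2), with roots -2, -1.
The eigenvalues -2, -1 are distinct and real, so A is diagonalisable and x(t) = e^{At} x(0) = V diag(e^{λ_i t}) V^{-1} x(0), where the columns of V are the eigenvectors.
λ = -2: A - (-2)I = [[4, -2], [6, -3]]. Row 1 gives 4·v1 + (-2)·v2 = 0, so take v_1 = [1, 2]^T.
λ = -1: A - (-1)I = [[3, -2], [6, -4]]. Row 1 gives 3·v1 + (-2)·v2 = 0, so take v_2 = [-2, -3]^T.
V = [v_1 v_2] = [[1, -2], [2, -3]] has det V = 1, so V^{-1} = adj(V)/det V = [[-3, 2], [-2, 1]].
Modal coordinates z(0) = V^{-1} x(0): (-3)·2 + 2·0 = -6; (-2)·2 + 1·0 = -4; so z(0) = [-6, -4]^T.
x_2(t) = Σ_i (v_i)_2 · z_i(0) · e^{λ_i t} (row 2 of V times the modal terms).
x_2(0.5) = 2·(-6)·e^{-2·0.5} + (-3)·(-4)·e^{-1·0.5} = (-12)·0.367879 + 12·0.606531 = 2.8638.

2.8638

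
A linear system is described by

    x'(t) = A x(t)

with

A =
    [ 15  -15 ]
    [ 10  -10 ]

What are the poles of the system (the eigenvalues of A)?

0, 5

det(sI - A) = s^2 - (tr A)s + det A, with tr A = 15 + (-10) = 5 and det A = 15·(-10) - (-15)·10 = -150 - (-150) = 0.
So p(s) = det(sI - A) = s^2 - 5s.
Factor s^2 - 5s: two numbers with sum 5 and product 0 are 5 and 0, so s^2 - 5s = s(s - 5).
Hence p(s) = s (s - 5), with roots 0, 5.
At least one eigenvalue has non-negative real part, so the system is not asymptotically stable.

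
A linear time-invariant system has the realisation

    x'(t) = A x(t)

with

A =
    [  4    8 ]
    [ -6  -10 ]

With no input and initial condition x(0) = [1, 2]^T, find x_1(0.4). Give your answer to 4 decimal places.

det(sI - A) = s^2 - (tr A)s + det A, with tr A = 4 + (-10) = -6 and det A = 4·(-10) - 8·(-6) = -40 - (-48) = 8.
So p(s) = det(sI - A) = s^2 + 6s + 8.
Factor s^2 + 6s + 8: two numbers with sum -6 and product 8 are -2 and -4, so s^2 + 6s + 8 = (s + 2)(s + 4).
Hence p(s) = (s + 2) (s + 4), with roots -4, -2.
The eigenvalues -4, -2 are distinct and real, so A is diagonalisable and x(t) = e^{At} x(0) = V diag(e^{λ_i t}) V^{-1} x(0), where the columns of V are the eigenvectors.
λ = -4: A - (-4)I = [[8, 8], [-6, -6]]. Row 1 gives 8·v1 + 8·v2 = 0, so take v_1 = [-1, 1]^T.
λ = -2: A - (-2)I = [[6, 8], [-6, -8]]. Row 1 gives 6·v1 + 8·v2 = 0, so take v_2 = [4, -3]^T.
V = [v_1 v_2] = [[-1, 4], [1, -3]] has det V = -1, so V^{-1} = adj(V)/det V = [[3, 4], [1, 1]].
Modal coordinates z(0) = V^{-1} x(0): 3·1 + 4·2 = 11; 1·1 + 1·2 = 3; so z(0) = [11, 3]^T.
x_1(t) = Σ_i (v_i)_1 · z_i(0) · e^{λ_i t} (row 1 of V times the modal terms).
x_1(0.4) = (-1)·11·e^{-4·0.4} + 4·3·e^{-2·0.4} = (-11)·0.201897 + 12·0.449329 = 3.1711.

3.1711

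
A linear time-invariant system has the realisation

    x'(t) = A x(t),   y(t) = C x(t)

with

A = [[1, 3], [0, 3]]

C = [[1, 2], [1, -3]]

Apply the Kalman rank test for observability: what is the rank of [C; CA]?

2

CA = [[1, 9], [1, -6]]
Observability matrix O = [C; CA] = [[1, 2], [1, -3], [1, 9], [1, -6]]
Take the 2×2 submatrix of O formed by rows 1, 2: [[1, 2], [1, -3]]. Its determinant is 1·(-3) - 2·1 = -3 - 2 = -5 ≠ 0.
So rank(O) ≥ 2; since O has 2 columns, rank(O) = 2.
rank(O) = 2 = n, so the pair (A, C) is completely observable.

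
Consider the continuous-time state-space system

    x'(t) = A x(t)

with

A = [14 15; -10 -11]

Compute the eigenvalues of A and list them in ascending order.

det(sI - A) = s^2 - (tr A)s + det A, with tr A = 14 + (-11) = 3 and det A = 14·(-11) - 15·(-10) = -154 - (-150) = -4.
So p(s) = det(sI - A) = s^2 - 3s - 4.
Factor s^2 - 3s - 4: two numbers with sum 3 and product -4 are 4 and -1, so s^2 - 3s - 4 = (s - 4)(s + 1).
Hence p(s) = (s - 4) (s + 1), with roots -1, 4.
At least one eigenvalue has non-negative real part, so the system is not asymptotically stable.

-1, 4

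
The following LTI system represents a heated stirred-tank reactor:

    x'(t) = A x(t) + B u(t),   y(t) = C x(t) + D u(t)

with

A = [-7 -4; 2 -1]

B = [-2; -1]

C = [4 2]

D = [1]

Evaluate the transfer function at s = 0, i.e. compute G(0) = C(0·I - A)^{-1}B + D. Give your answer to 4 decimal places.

0.0667

G(0) = C(-A)^{-1}B + D = -C A^{-1} B + D.
det A = 15, so A^{-1} = (1/15)·adj(A) = [[-1/15, 4/15], [-2/15, -7/15]]
A^{-1} B = [-2/15, 11/15]^T
C A^{-1} B = 14/15
G(0) = D - C A^{-1} B = 1 - (14/15) = 1/15 ≈ 0.0667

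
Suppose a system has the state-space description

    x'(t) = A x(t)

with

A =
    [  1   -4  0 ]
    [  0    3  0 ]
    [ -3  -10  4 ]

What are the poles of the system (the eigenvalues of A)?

1, 3, 4

det(sI - A) = s^3 - (tr A)s^2 + (M11 + M22 + M33)s - det A, where Mii is the 2×2 principal minor of A obtained by deleting row i and column i.
tr A = 1 + 3 + 4 = 8; M11 = 3·4 - 0·(-10) = 12 - 0 = 12; M22 = 1·4 - 0·(-3) = 4 - 0 = 4; M33 = 1·3 - (-4)·0 = 3 - 0 = 3; sum of minors = 19.
det A = 1·(3·4 - 0·(-10)) - (-4)·(0·4 - 0·(-3)) + 0·(0·(-10) - 3·(-3)) = 1·12 - (-4)·0 + 0·9 = 12.
So p(s) = det(sI - A) = s^3 - 8s^2 + 19s - 12.
Rational-root test: any integer root divides -12. Testing small divisors, s = 1 works: p(1) = 1 + (-8) + 19 + (-12) = 0, so (s - 1) is a factor.
Dividing, p(s) = (s - 1)(s^2 - 7s + 12).
Factor s^2 - 7s + 12: two numbers with sum 7 and product 12 are 4 and 3, so s^2 - 7s + 12 = (s - 4)(s - 3).
Hence p(s) = (s - 4) (s - 3) (s - 1), with roots 1, 3, 4.
At least one eigenvalue has non-negative real part, so the system is not asymptotically stable.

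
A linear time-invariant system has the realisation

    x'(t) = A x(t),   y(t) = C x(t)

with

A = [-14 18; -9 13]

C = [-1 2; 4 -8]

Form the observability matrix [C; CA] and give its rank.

1

CA = [[-4, 8], [16, -32]]
Observability matrix O = [C; CA] = [[-1, 2], [4, -8], [-4, 8], [16, -32]]
Every row of O is a scalar multiple of row 1 = [-1, 2] (multipliers 1, -4, 4, -16), so the rows span a one-dimensional space.
O ≠ 0, hence rank(O) = 1.
rank(O) = 1 < n = 2, so the pair (A, C) is not completely observable.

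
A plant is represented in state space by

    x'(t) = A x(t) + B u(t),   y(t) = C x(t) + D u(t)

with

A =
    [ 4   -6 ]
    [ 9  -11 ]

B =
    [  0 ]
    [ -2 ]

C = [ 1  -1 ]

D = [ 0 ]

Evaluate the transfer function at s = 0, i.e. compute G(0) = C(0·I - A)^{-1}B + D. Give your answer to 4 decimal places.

G(0) = C(-A)^{-1}B + D = -C A^{-1} B + D.
det A = 10, so A^{-1} = (1/10)·adj(A) = [[-11/10, 3/5], [-9/10, 2/5]]
A^{-1} B = [-6/5, -4/5]^T
C A^{-1} B = -2/5
G(0) = D - C A^{-1} B = 0 - (-2/5) = 2/5 ≈ 0.4000

0.4000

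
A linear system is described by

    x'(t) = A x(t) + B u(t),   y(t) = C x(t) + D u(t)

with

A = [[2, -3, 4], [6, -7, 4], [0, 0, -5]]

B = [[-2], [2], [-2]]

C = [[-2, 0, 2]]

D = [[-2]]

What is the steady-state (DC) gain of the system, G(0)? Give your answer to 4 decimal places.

10.4000

G(0) = C(-A)^{-1}B + D = -C A^{-1} B + D.
det A = -20, so A^{-1} = (1/-20)·adj(A) = [[-7/4, 3/4, -4/5], [-3/2, 1/2, -4/5], [0, 0, -1/5]]
A^{-1} B = [33/5, 28/5, 2/5]^T
C A^{-1} B = -62/5
G(0) = D - C A^{-1} B = -2 - (-62/5) = 52/5 ≈ 10.4000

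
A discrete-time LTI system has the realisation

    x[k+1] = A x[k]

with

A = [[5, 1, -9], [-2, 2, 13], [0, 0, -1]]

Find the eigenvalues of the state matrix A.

-1, 3, 4

det(zI - A) = z^3 - (tr A)z^2 + (M11 + M22 + M33)z - det A, where Mii is the 2×2 principal minor of A obtained by deleting row i and column i.
tr A = 5 + 2 + (-1) = 6; M11 = 2·(-1) - 13·0 = -2 - 0 = -2; M22 = 5·(-1) - (-9)·0 = -5 - 0 = -5; M33 = 5·2 - 1·(-2) = 10 - (-2) = 12; sum of minors = 5.
det A = 5·(2·(-1) - 13·0) - 1·((-2)·(-1) - 13·0) + (-9)·((-2)·0 - 2·0) = 5·(-2) - 1·2 + (-9)·0 = -12.
So p(z) = det(zI - A) = z^3 - 6z^2 + 5z + 12.
Rational-root test: any integer root divides 12. Testing small divisors, z = -1 works: p(-1) = -1 + (-6) + (-5) + 12 = 0, so (z + 1) is a factor.
Dividing, p(z) = (z + 1)(z^2 - 7z + 12).
Factor z^2 - 7z + 12: two numbers with sum 7 and product 12 are 4 and 3, so z^2 - 7z + 12 = (z - 4)(z - 3).
Hence p(z) = (z - 4) (z - 3) (z + 1), with roots -1, 3, 4.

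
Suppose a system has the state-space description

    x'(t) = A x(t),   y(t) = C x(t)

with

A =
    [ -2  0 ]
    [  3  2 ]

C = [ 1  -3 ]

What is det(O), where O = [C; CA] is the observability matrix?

-39

CA = [[-11, -6]]
Observability matrix O = [C; CA] = [[1, -3], [-11, -6]]
det(O) = 1·(-6) - (-3)·(-11) = -6 - 33 = -39
Since det(O) ≠ 0, rank(O) = 2 and the system is completely observable.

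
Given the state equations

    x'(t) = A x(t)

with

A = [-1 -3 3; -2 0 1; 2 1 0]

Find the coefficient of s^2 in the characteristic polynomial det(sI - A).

1

Expand det(sI - A) for the 3×3 matrix.
p(s) = s^3 + s^2 - 13s + 11.
(Check: constant term = det(-A) = (-1)^3 det A = 11; coefficient of s^2 = -tr A = 1.)
The coefficient of s^2 is 1.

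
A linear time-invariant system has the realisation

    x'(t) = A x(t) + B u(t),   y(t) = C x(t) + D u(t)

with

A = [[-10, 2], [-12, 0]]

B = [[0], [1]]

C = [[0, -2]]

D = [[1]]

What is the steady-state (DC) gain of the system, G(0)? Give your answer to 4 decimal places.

G(0) = C(-A)^{-1}B + D = -C A^{-1} B + D.
det A = 24, so A^{-1} = (1/24)·adj(A) = [[0, -1/12], [1/2, -5/12]]
A^{-1} B = [-1/12, -5/12]^T
C A^{-1} B = 5/6
G(0) = D - C A^{-1} B = 1 - (5/6) = 1/6 ≈ 0.1667

0.1667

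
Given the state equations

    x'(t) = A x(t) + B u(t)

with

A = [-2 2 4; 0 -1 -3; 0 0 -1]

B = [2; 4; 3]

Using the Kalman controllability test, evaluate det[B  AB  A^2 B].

AB = [[16], [-13], [-3]]
A^2B = [[-70], [22], [3]]
Controllability matrix C = [B  AB  A^2B] = [[2, 16, -70], [4, -13, 22], [3, -3, 3]]
Expanding along the first row, det(C) = 2·((-13)·3 - 22·(-3)) - 16·(4·3 - 22·3) + (-70)·(4·(-3) - (-13)·3) = 2·27 - 16·(-54) + (-70)·27 = -972
Since det(C) ≠ 0, rank(C) = 3 and the system is completely controllable.

-972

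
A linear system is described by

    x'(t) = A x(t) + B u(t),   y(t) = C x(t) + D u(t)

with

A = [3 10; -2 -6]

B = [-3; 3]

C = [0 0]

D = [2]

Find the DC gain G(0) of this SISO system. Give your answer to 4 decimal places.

2.0000

G(0) = C(-A)^{-1}B + D = -C A^{-1} B + D.
det A = 2, so A^{-1} = (1/2)·adj(A) = [[-3, -5], [1, 3/2]]
A^{-1} B = [-6, 3/2]^T
C A^{-1} B = 0
G(0) = D - C A^{-1} B = 2 - (0) = 2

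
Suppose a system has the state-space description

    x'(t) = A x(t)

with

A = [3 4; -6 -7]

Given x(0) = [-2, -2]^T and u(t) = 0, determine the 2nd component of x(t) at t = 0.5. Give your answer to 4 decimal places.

3.3877

det(sI - A) = s^2 - (tr A)s + det A, with tr A = 3 + (-7) = -4 and det A = 3·(-7) - 4·(-6) = -21 - (-24) = 3.
So p(s) = det(sI - A) = s^2 + 4s + 3.
Factor s^2 + 4s + 3: two numbers with sum -4 and product 3 are -1 and -3, so s^2 + 4s + 3 = (s + 1)(s + 3).
Hence p(s) = (s + 1) (s + 3), with roots -3, -1.
The eigenvalues -3, -1 are distinct and real, so A is diagonalisable and x(t) = e^{At} x(0) = V diag(e^{λ_i t}) V^{-1} x(0), where the columns of V are the eigenvectors.
λ = -3: A - (-3)I = [[6, 4], [-6, -4]]. Row 1 gives 6·v1 + 4·v2 = 0, so take v_1 = [-2, 3]^T.
λ = -1: A - (-1)I = [[4, 4], [-6, -6]]. Row 1 gives 4·v1 + 4·v2 = 0, so take v_2 = [1, -1]^T.
V = [v_1 v_2] = [[-2, 1], [3, -1]] has det V = -1, so V^{-1} = adj(V)/det V = [[1, 1], [3, 2]].
Modal coordinates z(0) = V^{-1} x(0): 1·(-2) + 1·(-2) = -4; 3·(-2) + 2·(-2) = -10; so z(0) = [-4, -10]^T.
x_2(t) = Σ_i (v_i)_2 · z_i(0) · e^{λ_i t} (row 2 of V times the modal terms).
x_2(0.5) = 3·(-4)·e^{-3·0.5} + (-1)·(-10)·e^{-1·0.5} = (-12)·0.22313016 + 10·0.60653066 = 3.3877.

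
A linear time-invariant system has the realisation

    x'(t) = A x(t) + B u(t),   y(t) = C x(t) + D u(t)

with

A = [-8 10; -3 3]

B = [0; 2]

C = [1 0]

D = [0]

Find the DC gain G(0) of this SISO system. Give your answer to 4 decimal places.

G(0) = C(-A)^{-1}B + D = -C A^{-1} B + D.
det A = 6, so A^{-1} = (1/6)·adj(A) = [[1/2, -5/3], [1/2, -4/3]]
A^{-1} B = [-10/3, -8/3]^T
C A^{-1} B = -10/3
G(0) = D - C A^{-1} B = 0 - (-10/3) = 10/3 ≈ 3.3333

3.3333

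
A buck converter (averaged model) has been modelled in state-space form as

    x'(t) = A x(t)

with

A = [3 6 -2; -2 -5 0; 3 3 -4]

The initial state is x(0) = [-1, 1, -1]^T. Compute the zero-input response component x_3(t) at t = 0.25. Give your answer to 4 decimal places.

det(sI - A) = s^3 - (tr A)s^2 + (M11 + M22 + M33)s - det A, where Mii is the 2×2 principal minor of A obtained by deleting row i and column i.
tr A = 3 + (-5) + (-4) = -6; M11 = (-5)·(-4) - 0·3 = 20 - 0 = 20; M22 = 3·(-4) - (-2)·3 = -12 - (-6) = -6; M33 = 3·(-5) - 6·(-2) = -15 - (-12) = -3; sum of minors = 11.
det A = 3·((-5)·(-4) - 0·3) - 6·((-2)·(-4) - 0·3) + (-2)·((-2)·3 - (-5)·3) = 3·20 - 6·8 + (-2)·9 = -6.
So p(s) = det(sI - A) = s^3 + 6s^2 + 11s + 6.
Rational-root test: any integer root divides 6. Testing small divisors, s = -1 works: p(-1) = -1 + 6 + (-11) + 6 = 0, so (s + 1) is a factor.
Dividing, p(s) = (s + 1)(s^2 + 5s + 6).
Factor s^2 + 5s + 6: two numbers with sum -5 and product 6 are -2 and -3, so s^2 + 5s + 6 = (s + 2)(s + 3).
Hence p(s) = (s + 1) (s + 2) (s + 3), with roots -3, -2, -1.
The eigenvalues -3, -2, -1 are distinct and real, so A is diagonalisable and x(t) = e^{At} x(0) = V diag(e^{λ_i t}) V^{-1} x(0), where the columns of V are the eigenvectors.
λ = -3: A - (-3)I = [[6, 6, -2], [-2, -2, 0], [3, 3, -1]]. v must be orthogonal to every row; (row 1) × (row 2) = [-4, 4, 0], so take v_1 = [1, -1, 0]^T.
λ = -2: A - (-2)I = [[5, 6, -2], [-2, -3, 0], [3, 3, -2]]. v must be orthogonal to every row; (row 1) × (row 2) = [-6, 4, -3], so take v_2 = [-6, 4, -3]^T.
λ = -1: A - (-1)I = [[4, 6, -2], [-2, -4, 0], [3, 3, -3]]. v must be orthogonal to every row; (row 1) × (row 2) = [-8, 4, -4], so take v_3 = [2, -1, 1]^T.
V = [v_1 v_2 v_3] = [[1, -6, 2], [-1, 4, -1], [0, -3, 1]] has det V = 1, so V^{-1} = adj(V)/det V = [[1, 0, -2], [1, 1, -1], [3, 3, -2]].
Modal coordinates z(0) = V^{-1} x(0): 1·(-1) + 0·1 + (-2)·(-1) = 1; 1·(-1) + 1·1 + (-1)·(-1) = 1; 3·(-1) + 3·1 + (-2)·(-1) = 2; so z(0) = [1, 1, 2]^T.
x_3(t) = Σ_i (v_i)_3 · z_i(0) · e^{λ_i t} (row 3 of V times the modal terms).
x_3(0.25) = 0·1·e^{-3·0.25} + (-3)·1·e^{-2·0.25} + 1·2·e^{-1·0.25} = 0·0.472367 + (-3)·0.606531 + 2·0.778801 = -0.2620.

-0.2620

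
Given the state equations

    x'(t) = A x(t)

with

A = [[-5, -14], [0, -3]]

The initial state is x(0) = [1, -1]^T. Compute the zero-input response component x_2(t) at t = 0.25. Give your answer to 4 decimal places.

-0.4724

det(sI - A) = s^2 - (tr A)s + det A, with tr A = (-5) + (-3) = -8 and det A = (-5)·(-3) - (-14)·0 = 15 - 0 = 15.
So p(s) = det(sI - A) = s^2 + 8s + 15.
Factor s^2 + 8s + 15: two numbers with sum -8 and product 15 are -3 and -5, so s^2 + 8s + 15 = (s + 3)(s + 5).
Hence p(s) = (s + 3) (s + 5), with roots -5, -3.
The eigenvalues -5, -3 are distinct and real, so A is diagonalisable and x(t) = e^{At} x(0) = V diag(e^{λ_i t}) V^{-1} x(0), where the columns of V are the eigenvectors.
λ = -5: A - (-5)I = [[0, -14], [0, 2]]. Row 1 gives 0·v1 + (-14)·v2 = 0, so take v_1 = [1, 0]^T.
λ = -3: A - (-3)I = [[-2, -14], [0, 0]]. Row 1 gives (-2)·v1 + (-14)·v2 = 0, so take v_2 = [-7, 1]^T.
V = [v_1 v_2] = [[1, -7], [0, 1]] has det V = 1, so V^{-1} = adj(V)/det V = [[1, 7], [0, 1]].
Modal coordinates z(0) = V^{-1} x(0): 1·1 + 7·(-1) = -6; 0·1 + 1·(-1) = -1; so z(0) = [-6, -1]^T.
x_2(t) = Σ_i (v_i)_2 · z_i(0) · e^{λ_i t} (row 2 of V times the modal terms).
x_2(0.25) = 0·(-6)·e^{-5·0.25} + 1·(-1)·e^{-3·0.25} = 0·0.286505 + (-1)·0.472367 = -0.4724.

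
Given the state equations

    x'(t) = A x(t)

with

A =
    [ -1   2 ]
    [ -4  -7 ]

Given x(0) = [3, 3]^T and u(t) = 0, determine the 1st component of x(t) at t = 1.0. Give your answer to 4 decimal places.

0.4077

det(sI - A) = s^2 - (tr A)s + det A, with tr A = (-1) + (-7) = -8 and det A = (-1)·(-7) - 2·(-4) = 7 - (-8) = 15.
So p(s) = det(sI - A) = s^2 + 8s + 15.
Factor s^2 + 8s + 15: two numbers with sum -8 and product 15 are -3 and -5, so s^2 + 8s + 15 = (s + 3)(s + 5).
Hence p(s) = (s + 3) (s + 5), with roots -5, -3.
The eigenvalues -5, -3 are distinct and real, so A is diagonalisable and x(t) = e^{At} x(0) = V diag(e^{λ_i t}) V^{-1} x(0), where the columns of V are the eigenvectors.
λ = -5: A - (-5)I = [[4, 2], [-4, -2]]. Row 1 gives 4·v1 + 2·v2 = 0, so take v_1 = [-1, 2]^T.
λ = -3: A - (-3)I = [[2, 2], [-4, -4]]. Row 1 gives 2·v1 + 2·v2 = 0, so take v_2 = [1, -1]^T.
V = [v_1 v_2] = [[-1, 1], [2, -1]] has det V = -1, so V^{-1} = adj(V)/det V = [[1, 1], [2, 1]].
Modal coordinates z(0) = V^{-1} x(0): 1·3 + 1·3 = 6; 2·3 + 1·3 = 9; so z(0) = [6, 9]^T.
x_1(t) = Σ_i (v_i)_1 · z_i(0) · e^{λ_i t} (row 1 of V times the modal terms).
x_1(1.0) = (-1)·6·e^{-5·1.0} + 1·9·e^{-3·1.0} = (-6)·0.006738 + 9·0.049787 = 0.4077.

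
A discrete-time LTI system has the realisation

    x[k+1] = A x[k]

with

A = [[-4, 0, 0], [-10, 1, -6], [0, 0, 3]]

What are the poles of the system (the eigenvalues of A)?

-4, 1, 3

det(zI - A) = z^3 - (tr A)z^2 + (M11 + M22 + M33)z - det A, where Mii is the 2×2 principal minor of A obtained by deleting row i and column i.
tr A = (-4) + 1 + 3 = 0; M11 = 1·3 - (-6)·0 = 3 - 0 = 3; M22 = (-4)·3 - 0·0 = -12 - 0 = -12; M33 = (-4)·1 - 0·(-10) = -4 - 0 = -4; sum of minors = -13.
det A = (-4)·(1·3 - (-6)·0) - 0·((-10)·3 - (-6)·0) + 0·((-10)·0 - 1·0) = (-4)·3 - 0·(-30) + 0·0 = -12.
So p(z) = det(zI - A) = z^3 - 13z + 12.
Rational-root test: any integer root divides 12. Testing small divisors, z = 1 works: p(1) = 1 + 0 + (-13) + 12 = 0, so (z - 1) is a factor.
Dividing, p(z) = (z - 1)(z^2 + z - 12).
Factor z^2 + z - 12: two numbers with sum -1 and product -12 are 3 and -4, so z^2 + z - 12 = (z - 3)(z + 4).
Hence p(z) = (z - 3) (z - 1) (z + 4), with roots -4, 1, 3.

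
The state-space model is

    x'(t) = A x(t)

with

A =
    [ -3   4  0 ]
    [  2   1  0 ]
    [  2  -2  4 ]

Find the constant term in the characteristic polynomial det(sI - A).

44

Expand det(sI - A) for the 3×3 matrix.
p(s) = s^3 - 2s^2 - 19s + 44.
(Check: constant term = det(-A) = (-1)^3 det A = 44; coefficient of s^2 = -tr A = -2.)
The constant term is 44.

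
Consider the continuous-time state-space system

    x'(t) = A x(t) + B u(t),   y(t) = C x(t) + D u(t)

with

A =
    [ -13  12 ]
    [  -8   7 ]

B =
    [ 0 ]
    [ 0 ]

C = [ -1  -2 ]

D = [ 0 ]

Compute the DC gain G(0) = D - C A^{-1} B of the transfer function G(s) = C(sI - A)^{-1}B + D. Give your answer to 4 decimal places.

0.0000

G(0) = C(-A)^{-1}B + D = -C A^{-1} B + D.
det A = 5, so A^{-1} = (1/5)·adj(A) = [[7/5, -12/5], [8/5, -13/5]]
A^{-1} B = [0, 0]^T
C A^{-1} B = 0
G(0) = D - C A^{-1} B = 0 - (0) = 0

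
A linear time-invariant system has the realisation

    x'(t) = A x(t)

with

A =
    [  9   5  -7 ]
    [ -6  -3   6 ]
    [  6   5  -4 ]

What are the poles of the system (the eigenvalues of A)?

-3, 2, 3

det(sI - A) = s^3 - (tr A)s^2 + (M11 + M22 + M33)s - det A, where Mii is the 2×2 principal minor of A obtained by deleting row i and column i.
tr A = 9 + (-3) + (-4) = 2; M11 = (-3)·(-4) - 6·5 = 12 - 30 = -18; M22 = 9·(-4) - (-7)·6 = -36 - (-42) = 6; M33 = 9·(-3) - 5·(-6) = -27 - (-30) = 3; sum of minors = -9.
det A = 9·((-3)·(-4) - 6·5) - 5·((-6)·(-4) - 6·6) + (-7)·((-6)·5 - (-3)·6) = 9·(-18) - 5·(-12) + (-7)·(-12) = -18.
So p(s) = det(sI - A) = s^3 - 2s^2 - 9s + 18.
Rational-root test: any integer root divides 18. Testing small divisors, s = 2 works: p(2) = 8 + (-8) + (-18) + 18 = 0, so (s - 2) is a factor.
Dividing, p(s) = (s - 2)(s^2 - 9).
Factor s^2 - 9: two numbers with sum 0 and product -9 are 3 and -3, so s^2 - 9 = (s - 3)(s + 3).
Hence p(s) = (s - 3) (s - 2) (s + 3), with roots -3, 2, 3.
At least one eigenvalue has non-negative real part, so the system is not asymptotically stable.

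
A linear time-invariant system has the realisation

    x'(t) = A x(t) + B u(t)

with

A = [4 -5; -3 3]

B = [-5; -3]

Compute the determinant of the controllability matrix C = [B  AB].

AB = [[-5], [6]]
Controllability matrix C = [B  AB] = [[-5, -5], [-3, 6]]
det(C) = (-5)·6 - (-5)·(-3) = -30 - 15 = -45
Since det(C) ≠ 0, rank(C) = 2 and the system is completely controllable.

-45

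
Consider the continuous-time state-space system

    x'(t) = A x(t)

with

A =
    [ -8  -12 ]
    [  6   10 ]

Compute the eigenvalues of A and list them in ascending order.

-2, 4

det(sI - A) = s^2 - (tr A)s + det A, with tr A = (-8) + 10 = 2 and det A = (-8)·10 - (-12)·6 = -80 - (-72) = -8.
So p(s) = det(sI - A) = s^2 - 2s - 8.
Factor s^2 - 2s - 8: two numbers with sum 2 and product -8 are 4 and -2, so s^2 - 2s - 8 = (s - 4)(s + 2).
Hence p(s) = (s - 4) (s + 2), with roots -2, 4.
At least one eigenvalue has non-negative real part, so the system is not asymptotically stable.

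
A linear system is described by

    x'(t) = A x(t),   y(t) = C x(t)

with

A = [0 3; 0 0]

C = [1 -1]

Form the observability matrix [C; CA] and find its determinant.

CA = [[0, 3]]
Observability matrix O = [C; CA] = [[1, -1], [0, 3]]
det(O) = 1·3 - (-1)·0 = 3 - 0 = 3
Since det(O) ≠ 0, rank(O) = 2 and the system is completely observable.

3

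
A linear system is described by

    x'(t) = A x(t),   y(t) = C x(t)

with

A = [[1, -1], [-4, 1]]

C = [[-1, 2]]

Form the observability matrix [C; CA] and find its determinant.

CA = [[-9, 3]]
Observability matrix O = [C; CA] = [[-1, 2], [-9, 3]]
det(O) = (-1)·3 - 2·(-9) = -3 - (-18) = 15
Since det(O) ≠ 0, rank(O) = 2 and the system is completely observable.

15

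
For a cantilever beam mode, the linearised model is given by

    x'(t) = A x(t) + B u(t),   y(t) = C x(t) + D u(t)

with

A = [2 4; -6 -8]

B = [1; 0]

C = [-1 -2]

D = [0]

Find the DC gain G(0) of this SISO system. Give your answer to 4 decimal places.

0.5000

G(0) = C(-A)^{-1}B + D = -C A^{-1} B + D.
det A = 8, so A^{-1} = (1/8)·adj(A) = [[-1, -1/2], [3/4, 1/4]]
A^{-1} B = [-1, 3/4]^T
C A^{-1} B = -1/2
G(0) = D - C A^{-1} B = 0 - (-1/2) = 1/2 ≈ 0.5000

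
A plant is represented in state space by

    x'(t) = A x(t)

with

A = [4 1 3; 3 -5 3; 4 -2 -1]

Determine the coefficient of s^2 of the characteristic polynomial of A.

Expand det(sI - A) for the 3×3 matrix.
p(s) = s^3 + 2s^2 - 28s - 101.
(Check: constant term = det(-A) = (-1)^3 det A = -101; coefficient of s^2 = -tr A = 2.)
The coefficient of s^2 is 2.

2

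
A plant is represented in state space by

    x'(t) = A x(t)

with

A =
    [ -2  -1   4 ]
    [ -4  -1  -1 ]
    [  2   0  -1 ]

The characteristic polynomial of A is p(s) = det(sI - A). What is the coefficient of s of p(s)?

Expand det(sI - A) for the 3×3 matrix.
p(s) = s^3 + 4s^2 - 7s - 12.
(Check: constant term = det(-A) = (-1)^3 det A = -12; coefficient of s^2 = -tr A = 4.)
The coefficient of s is -7.

-7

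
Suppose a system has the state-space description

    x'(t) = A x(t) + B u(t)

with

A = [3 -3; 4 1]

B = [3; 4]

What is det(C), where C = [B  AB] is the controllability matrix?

AB = [[-3], [16]]
Controllability matrix C = [B  AB] = [[3, -3], [4, 16]]
det(C) = 3·16 - (-3)·4 = 48 - (-12) = 60
Since det(C) ≠ 0, rank(C) = 2 and the system is completely controllable.

60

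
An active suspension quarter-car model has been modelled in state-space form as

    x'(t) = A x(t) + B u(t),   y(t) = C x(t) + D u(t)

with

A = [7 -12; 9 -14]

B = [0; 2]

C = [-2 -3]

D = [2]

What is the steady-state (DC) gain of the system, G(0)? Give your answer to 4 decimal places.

G(0) = C(-A)^{-1}B + D = -C A^{-1} B + D.
det A = 10, so A^{-1} = (1/10)·adj(A) = [[-7/5, 6/5], [-9/10, 7/10]]
A^{-1} B = [12/5, 7/5]^T
C A^{-1} B = -9
G(0) = D - C A^{-1} B = 2 - (-9) = 11

11.0000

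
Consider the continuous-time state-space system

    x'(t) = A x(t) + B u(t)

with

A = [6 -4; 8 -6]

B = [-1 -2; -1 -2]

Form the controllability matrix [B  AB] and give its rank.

1

AB = [[-2, -4], [-2, -4]]
Controllability matrix C = [B  AB] = [[-1, -2, -2, -4], [-1, -2, -2, -4]]
Every column of C is a scalar multiple of column 1 = [-1, -1] (multipliers 1, 2, 2, 4), so the columns span a one-dimensional space.
C ≠ 0, hence rank(C) = 1.
rank(C) = 1 < n = 2, so the pair (A, B) is not completely controllable.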